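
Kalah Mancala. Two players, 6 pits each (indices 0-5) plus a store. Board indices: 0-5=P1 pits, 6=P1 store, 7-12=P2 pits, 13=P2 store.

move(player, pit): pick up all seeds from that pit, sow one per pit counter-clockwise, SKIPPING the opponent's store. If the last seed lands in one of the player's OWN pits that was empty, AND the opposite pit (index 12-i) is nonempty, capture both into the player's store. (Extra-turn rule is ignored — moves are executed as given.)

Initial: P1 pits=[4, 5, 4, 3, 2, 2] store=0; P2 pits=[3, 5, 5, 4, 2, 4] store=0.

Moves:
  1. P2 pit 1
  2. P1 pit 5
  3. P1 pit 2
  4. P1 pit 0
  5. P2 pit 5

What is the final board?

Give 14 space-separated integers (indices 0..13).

Move 1: P2 pit1 -> P1=[4,5,4,3,2,2](0) P2=[3,0,6,5,3,5](1)
Move 2: P1 pit5 -> P1=[4,5,4,3,2,0](1) P2=[4,0,6,5,3,5](1)
Move 3: P1 pit2 -> P1=[4,5,0,4,3,1](2) P2=[4,0,6,5,3,5](1)
Move 4: P1 pit0 -> P1=[0,6,1,5,4,1](2) P2=[4,0,6,5,3,5](1)
Move 5: P2 pit5 -> P1=[1,7,2,6,4,1](2) P2=[4,0,6,5,3,0](2)

Answer: 1 7 2 6 4 1 2 4 0 6 5 3 0 2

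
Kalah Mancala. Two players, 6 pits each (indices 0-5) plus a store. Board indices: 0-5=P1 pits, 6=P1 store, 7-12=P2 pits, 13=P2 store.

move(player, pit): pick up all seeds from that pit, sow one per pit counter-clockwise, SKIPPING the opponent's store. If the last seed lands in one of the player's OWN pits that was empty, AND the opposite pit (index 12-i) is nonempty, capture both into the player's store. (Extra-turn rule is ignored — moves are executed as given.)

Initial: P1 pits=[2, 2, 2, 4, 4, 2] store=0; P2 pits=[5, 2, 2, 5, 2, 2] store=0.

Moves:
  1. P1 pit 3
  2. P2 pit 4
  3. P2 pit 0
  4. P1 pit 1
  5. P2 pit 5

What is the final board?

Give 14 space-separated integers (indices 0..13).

Answer: 3 1 4 0 5 3 5 0 3 0 6 1 0 3

Derivation:
Move 1: P1 pit3 -> P1=[2,2,2,0,5,3](1) P2=[6,2,2,5,2,2](0)
Move 2: P2 pit4 -> P1=[2,2,2,0,5,3](1) P2=[6,2,2,5,0,3](1)
Move 3: P2 pit0 -> P1=[2,2,2,0,5,3](1) P2=[0,3,3,6,1,4](2)
Move 4: P1 pit1 -> P1=[2,0,3,0,5,3](5) P2=[0,3,0,6,1,4](2)
Move 5: P2 pit5 -> P1=[3,1,4,0,5,3](5) P2=[0,3,0,6,1,0](3)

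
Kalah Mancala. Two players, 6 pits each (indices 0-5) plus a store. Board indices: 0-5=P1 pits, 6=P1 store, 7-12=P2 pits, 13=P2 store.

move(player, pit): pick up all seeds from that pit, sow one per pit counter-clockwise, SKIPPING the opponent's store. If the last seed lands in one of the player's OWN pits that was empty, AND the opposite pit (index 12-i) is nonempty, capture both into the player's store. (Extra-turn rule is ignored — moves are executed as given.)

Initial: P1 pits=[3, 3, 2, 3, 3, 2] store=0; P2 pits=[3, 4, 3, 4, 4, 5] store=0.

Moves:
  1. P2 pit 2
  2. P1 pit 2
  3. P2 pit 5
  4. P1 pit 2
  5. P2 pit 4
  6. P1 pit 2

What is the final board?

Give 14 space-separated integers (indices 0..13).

Move 1: P2 pit2 -> P1=[3,3,2,3,3,2](0) P2=[3,4,0,5,5,6](0)
Move 2: P1 pit2 -> P1=[3,3,0,4,4,2](0) P2=[3,4,0,5,5,6](0)
Move 3: P2 pit5 -> P1=[4,4,1,5,5,2](0) P2=[3,4,0,5,5,0](1)
Move 4: P1 pit2 -> P1=[4,4,0,6,5,2](0) P2=[3,4,0,5,5,0](1)
Move 5: P2 pit4 -> P1=[5,5,1,6,5,2](0) P2=[3,4,0,5,0,1](2)
Move 6: P1 pit2 -> P1=[5,5,0,7,5,2](0) P2=[3,4,0,5,0,1](2)

Answer: 5 5 0 7 5 2 0 3 4 0 5 0 1 2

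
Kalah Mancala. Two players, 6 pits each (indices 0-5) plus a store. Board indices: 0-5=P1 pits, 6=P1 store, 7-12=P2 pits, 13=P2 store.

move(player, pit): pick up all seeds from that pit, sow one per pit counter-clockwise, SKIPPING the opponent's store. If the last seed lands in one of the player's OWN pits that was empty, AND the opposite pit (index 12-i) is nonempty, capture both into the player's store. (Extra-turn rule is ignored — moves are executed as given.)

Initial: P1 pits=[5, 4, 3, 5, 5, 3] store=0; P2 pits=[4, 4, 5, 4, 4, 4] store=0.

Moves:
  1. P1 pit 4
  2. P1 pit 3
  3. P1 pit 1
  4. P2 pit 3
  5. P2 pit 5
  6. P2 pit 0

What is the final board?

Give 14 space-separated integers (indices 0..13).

Move 1: P1 pit4 -> P1=[5,4,3,5,0,4](1) P2=[5,5,6,4,4,4](0)
Move 2: P1 pit3 -> P1=[5,4,3,0,1,5](2) P2=[6,6,6,4,4,4](0)
Move 3: P1 pit1 -> P1=[5,0,4,1,2,6](2) P2=[6,6,6,4,4,4](0)
Move 4: P2 pit3 -> P1=[6,0,4,1,2,6](2) P2=[6,6,6,0,5,5](1)
Move 5: P2 pit5 -> P1=[7,1,5,2,2,6](2) P2=[6,6,6,0,5,0](2)
Move 6: P2 pit0 -> P1=[7,1,5,2,2,6](2) P2=[0,7,7,1,6,1](3)

Answer: 7 1 5 2 2 6 2 0 7 7 1 6 1 3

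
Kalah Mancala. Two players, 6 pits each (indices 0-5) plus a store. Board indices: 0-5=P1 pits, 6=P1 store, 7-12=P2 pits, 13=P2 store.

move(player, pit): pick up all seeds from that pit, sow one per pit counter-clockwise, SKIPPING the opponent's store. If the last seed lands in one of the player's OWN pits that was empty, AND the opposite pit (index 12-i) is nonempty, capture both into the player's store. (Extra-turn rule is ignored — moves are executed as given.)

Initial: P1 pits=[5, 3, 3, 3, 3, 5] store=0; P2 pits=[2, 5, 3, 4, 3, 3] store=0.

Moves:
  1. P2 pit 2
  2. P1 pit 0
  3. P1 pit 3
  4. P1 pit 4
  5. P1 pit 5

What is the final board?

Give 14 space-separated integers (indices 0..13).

Move 1: P2 pit2 -> P1=[5,3,3,3,3,5](0) P2=[2,5,0,5,4,4](0)
Move 2: P1 pit0 -> P1=[0,4,4,4,4,6](0) P2=[2,5,0,5,4,4](0)
Move 3: P1 pit3 -> P1=[0,4,4,0,5,7](1) P2=[3,5,0,5,4,4](0)
Move 4: P1 pit4 -> P1=[0,4,4,0,0,8](2) P2=[4,6,1,5,4,4](0)
Move 5: P1 pit5 -> P1=[0,4,4,0,0,0](9) P2=[5,7,2,6,5,0](0)

Answer: 0 4 4 0 0 0 9 5 7 2 6 5 0 0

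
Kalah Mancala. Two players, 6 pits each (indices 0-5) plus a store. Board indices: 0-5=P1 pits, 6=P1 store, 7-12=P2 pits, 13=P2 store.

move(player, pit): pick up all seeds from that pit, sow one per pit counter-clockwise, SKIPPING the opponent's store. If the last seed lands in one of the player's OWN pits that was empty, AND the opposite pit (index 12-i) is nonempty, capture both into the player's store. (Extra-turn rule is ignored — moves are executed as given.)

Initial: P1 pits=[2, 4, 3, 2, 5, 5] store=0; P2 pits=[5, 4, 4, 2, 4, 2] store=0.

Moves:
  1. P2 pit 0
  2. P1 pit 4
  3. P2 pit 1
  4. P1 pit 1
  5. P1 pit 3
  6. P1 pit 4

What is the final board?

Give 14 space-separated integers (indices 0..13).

Move 1: P2 pit0 -> P1=[2,4,3,2,5,5](0) P2=[0,5,5,3,5,3](0)
Move 2: P1 pit4 -> P1=[2,4,3,2,0,6](1) P2=[1,6,6,3,5,3](0)
Move 3: P2 pit1 -> P1=[3,4,3,2,0,6](1) P2=[1,0,7,4,6,4](1)
Move 4: P1 pit1 -> P1=[3,0,4,3,1,7](1) P2=[1,0,7,4,6,4](1)
Move 5: P1 pit3 -> P1=[3,0,4,0,2,8](2) P2=[1,0,7,4,6,4](1)
Move 6: P1 pit4 -> P1=[3,0,4,0,0,9](3) P2=[1,0,7,4,6,4](1)

Answer: 3 0 4 0 0 9 3 1 0 7 4 6 4 1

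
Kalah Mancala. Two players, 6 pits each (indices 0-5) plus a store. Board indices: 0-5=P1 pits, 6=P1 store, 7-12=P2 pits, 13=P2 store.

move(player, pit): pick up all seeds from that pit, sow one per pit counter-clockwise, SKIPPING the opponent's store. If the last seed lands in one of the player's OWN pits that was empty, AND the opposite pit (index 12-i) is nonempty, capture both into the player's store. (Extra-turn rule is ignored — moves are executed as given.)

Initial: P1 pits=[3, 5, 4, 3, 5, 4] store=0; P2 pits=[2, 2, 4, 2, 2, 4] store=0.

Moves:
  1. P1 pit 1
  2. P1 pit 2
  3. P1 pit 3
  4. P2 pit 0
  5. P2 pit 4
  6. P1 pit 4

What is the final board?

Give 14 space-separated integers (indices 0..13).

Answer: 4 0 0 0 0 8 4 1 5 6 4 1 6 1

Derivation:
Move 1: P1 pit1 -> P1=[3,0,5,4,6,5](1) P2=[2,2,4,2,2,4](0)
Move 2: P1 pit2 -> P1=[3,0,0,5,7,6](2) P2=[3,2,4,2,2,4](0)
Move 3: P1 pit3 -> P1=[3,0,0,0,8,7](3) P2=[4,3,4,2,2,4](0)
Move 4: P2 pit0 -> P1=[3,0,0,0,8,7](3) P2=[0,4,5,3,3,4](0)
Move 5: P2 pit4 -> P1=[4,0,0,0,8,7](3) P2=[0,4,5,3,0,5](1)
Move 6: P1 pit4 -> P1=[4,0,0,0,0,8](4) P2=[1,5,6,4,1,6](1)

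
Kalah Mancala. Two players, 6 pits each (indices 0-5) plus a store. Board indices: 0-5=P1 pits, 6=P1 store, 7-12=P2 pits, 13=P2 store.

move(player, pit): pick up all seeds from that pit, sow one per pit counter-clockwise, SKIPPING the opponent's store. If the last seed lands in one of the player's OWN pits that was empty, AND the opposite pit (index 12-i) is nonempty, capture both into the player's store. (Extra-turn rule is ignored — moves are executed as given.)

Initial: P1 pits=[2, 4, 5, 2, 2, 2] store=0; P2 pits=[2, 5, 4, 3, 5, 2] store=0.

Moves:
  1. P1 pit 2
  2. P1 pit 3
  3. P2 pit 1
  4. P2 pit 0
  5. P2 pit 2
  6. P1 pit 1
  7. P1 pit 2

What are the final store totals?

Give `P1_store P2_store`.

Answer: 3 2

Derivation:
Move 1: P1 pit2 -> P1=[2,4,0,3,3,3](1) P2=[3,5,4,3,5,2](0)
Move 2: P1 pit3 -> P1=[2,4,0,0,4,4](2) P2=[3,5,4,3,5,2](0)
Move 3: P2 pit1 -> P1=[2,4,0,0,4,4](2) P2=[3,0,5,4,6,3](1)
Move 4: P2 pit0 -> P1=[2,4,0,0,4,4](2) P2=[0,1,6,5,6,3](1)
Move 5: P2 pit2 -> P1=[3,5,0,0,4,4](2) P2=[0,1,0,6,7,4](2)
Move 6: P1 pit1 -> P1=[3,0,1,1,5,5](3) P2=[0,1,0,6,7,4](2)
Move 7: P1 pit2 -> P1=[3,0,0,2,5,5](3) P2=[0,1,0,6,7,4](2)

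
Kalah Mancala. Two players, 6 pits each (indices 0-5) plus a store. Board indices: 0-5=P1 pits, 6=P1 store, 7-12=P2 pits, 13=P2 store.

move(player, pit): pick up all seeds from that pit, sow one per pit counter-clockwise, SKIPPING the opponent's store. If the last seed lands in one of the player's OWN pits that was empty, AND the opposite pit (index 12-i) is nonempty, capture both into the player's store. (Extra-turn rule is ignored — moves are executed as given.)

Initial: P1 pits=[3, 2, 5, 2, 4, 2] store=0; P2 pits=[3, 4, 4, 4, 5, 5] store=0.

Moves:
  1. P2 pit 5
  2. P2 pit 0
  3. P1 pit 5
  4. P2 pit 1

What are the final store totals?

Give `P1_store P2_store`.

Answer: 1 2

Derivation:
Move 1: P2 pit5 -> P1=[4,3,6,3,4,2](0) P2=[3,4,4,4,5,0](1)
Move 2: P2 pit0 -> P1=[4,3,6,3,4,2](0) P2=[0,5,5,5,5,0](1)
Move 3: P1 pit5 -> P1=[4,3,6,3,4,0](1) P2=[1,5,5,5,5,0](1)
Move 4: P2 pit1 -> P1=[4,3,6,3,4,0](1) P2=[1,0,6,6,6,1](2)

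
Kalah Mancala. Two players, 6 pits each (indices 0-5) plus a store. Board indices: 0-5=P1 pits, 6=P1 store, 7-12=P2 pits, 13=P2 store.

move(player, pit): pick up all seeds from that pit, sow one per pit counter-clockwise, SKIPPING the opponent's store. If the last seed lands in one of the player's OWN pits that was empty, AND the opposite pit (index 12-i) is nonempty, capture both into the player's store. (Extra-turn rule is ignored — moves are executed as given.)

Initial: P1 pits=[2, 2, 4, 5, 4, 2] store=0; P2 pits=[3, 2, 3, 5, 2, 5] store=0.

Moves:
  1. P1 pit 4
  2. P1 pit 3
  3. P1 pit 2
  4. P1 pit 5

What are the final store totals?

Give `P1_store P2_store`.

Answer: 4 0

Derivation:
Move 1: P1 pit4 -> P1=[2,2,4,5,0,3](1) P2=[4,3,3,5,2,5](0)
Move 2: P1 pit3 -> P1=[2,2,4,0,1,4](2) P2=[5,4,3,5,2,5](0)
Move 3: P1 pit2 -> P1=[2,2,0,1,2,5](3) P2=[5,4,3,5,2,5](0)
Move 4: P1 pit5 -> P1=[2,2,0,1,2,0](4) P2=[6,5,4,6,2,5](0)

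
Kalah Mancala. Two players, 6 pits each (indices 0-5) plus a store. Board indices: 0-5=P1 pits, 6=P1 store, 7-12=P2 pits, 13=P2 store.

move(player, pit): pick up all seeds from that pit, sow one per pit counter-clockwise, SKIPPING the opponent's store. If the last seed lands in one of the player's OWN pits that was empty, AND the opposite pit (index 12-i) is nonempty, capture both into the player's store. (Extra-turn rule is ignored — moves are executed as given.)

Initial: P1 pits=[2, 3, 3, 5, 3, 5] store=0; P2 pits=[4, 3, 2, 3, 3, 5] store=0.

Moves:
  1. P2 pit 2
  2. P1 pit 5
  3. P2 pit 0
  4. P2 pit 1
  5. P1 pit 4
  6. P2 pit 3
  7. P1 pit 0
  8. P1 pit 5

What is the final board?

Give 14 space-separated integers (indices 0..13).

Answer: 0 5 5 7 0 0 3 1 0 3 0 7 8 2

Derivation:
Move 1: P2 pit2 -> P1=[2,3,3,5,3,5](0) P2=[4,3,0,4,4,5](0)
Move 2: P1 pit5 -> P1=[2,3,3,5,3,0](1) P2=[5,4,1,5,4,5](0)
Move 3: P2 pit0 -> P1=[2,3,3,5,3,0](1) P2=[0,5,2,6,5,6](0)
Move 4: P2 pit1 -> P1=[2,3,3,5,3,0](1) P2=[0,0,3,7,6,7](1)
Move 5: P1 pit4 -> P1=[2,3,3,5,0,1](2) P2=[1,0,3,7,6,7](1)
Move 6: P2 pit3 -> P1=[3,4,4,6,0,1](2) P2=[1,0,3,0,7,8](2)
Move 7: P1 pit0 -> P1=[0,5,5,7,0,1](2) P2=[1,0,3,0,7,8](2)
Move 8: P1 pit5 -> P1=[0,5,5,7,0,0](3) P2=[1,0,3,0,7,8](2)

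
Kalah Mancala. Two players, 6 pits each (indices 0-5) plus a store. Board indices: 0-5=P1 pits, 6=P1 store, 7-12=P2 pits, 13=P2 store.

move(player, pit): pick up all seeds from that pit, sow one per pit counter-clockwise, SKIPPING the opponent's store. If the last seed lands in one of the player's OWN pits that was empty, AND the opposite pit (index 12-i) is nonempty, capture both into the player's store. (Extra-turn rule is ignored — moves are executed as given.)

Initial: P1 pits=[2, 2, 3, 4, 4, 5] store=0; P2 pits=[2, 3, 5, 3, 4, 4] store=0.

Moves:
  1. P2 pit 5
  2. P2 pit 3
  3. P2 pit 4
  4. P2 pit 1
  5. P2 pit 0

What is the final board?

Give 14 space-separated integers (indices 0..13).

Answer: 4 0 5 4 4 5 0 0 1 7 1 0 2 8

Derivation:
Move 1: P2 pit5 -> P1=[3,3,4,4,4,5](0) P2=[2,3,5,3,4,0](1)
Move 2: P2 pit3 -> P1=[3,3,4,4,4,5](0) P2=[2,3,5,0,5,1](2)
Move 3: P2 pit4 -> P1=[4,4,5,4,4,5](0) P2=[2,3,5,0,0,2](3)
Move 4: P2 pit1 -> P1=[4,0,5,4,4,5](0) P2=[2,0,6,1,0,2](8)
Move 5: P2 pit0 -> P1=[4,0,5,4,4,5](0) P2=[0,1,7,1,0,2](8)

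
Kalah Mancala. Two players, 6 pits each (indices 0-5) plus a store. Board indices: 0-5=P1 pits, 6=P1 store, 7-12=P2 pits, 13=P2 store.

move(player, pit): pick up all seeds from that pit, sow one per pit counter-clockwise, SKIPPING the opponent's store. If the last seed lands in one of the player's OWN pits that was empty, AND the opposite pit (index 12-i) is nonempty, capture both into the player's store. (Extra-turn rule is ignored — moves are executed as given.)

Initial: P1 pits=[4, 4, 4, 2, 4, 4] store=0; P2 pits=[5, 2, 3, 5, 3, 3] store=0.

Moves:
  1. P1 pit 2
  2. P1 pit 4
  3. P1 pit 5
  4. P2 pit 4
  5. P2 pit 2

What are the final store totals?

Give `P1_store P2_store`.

Move 1: P1 pit2 -> P1=[4,4,0,3,5,5](1) P2=[5,2,3,5,3,3](0)
Move 2: P1 pit4 -> P1=[4,4,0,3,0,6](2) P2=[6,3,4,5,3,3](0)
Move 3: P1 pit5 -> P1=[4,4,0,3,0,0](3) P2=[7,4,5,6,4,3](0)
Move 4: P2 pit4 -> P1=[5,5,0,3,0,0](3) P2=[7,4,5,6,0,4](1)
Move 5: P2 pit2 -> P1=[6,5,0,3,0,0](3) P2=[7,4,0,7,1,5](2)

Answer: 3 2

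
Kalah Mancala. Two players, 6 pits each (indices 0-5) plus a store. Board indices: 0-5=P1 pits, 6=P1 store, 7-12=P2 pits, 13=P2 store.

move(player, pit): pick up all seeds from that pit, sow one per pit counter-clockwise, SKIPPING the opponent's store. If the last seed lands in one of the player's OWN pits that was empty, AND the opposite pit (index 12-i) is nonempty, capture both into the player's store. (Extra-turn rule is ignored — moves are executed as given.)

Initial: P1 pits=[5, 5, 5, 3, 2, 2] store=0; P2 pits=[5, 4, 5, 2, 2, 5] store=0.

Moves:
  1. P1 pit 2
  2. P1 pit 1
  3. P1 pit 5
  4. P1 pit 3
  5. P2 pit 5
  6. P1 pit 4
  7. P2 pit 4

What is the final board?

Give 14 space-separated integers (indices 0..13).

Answer: 6 1 2 1 0 2 5 9 7 7 2 0 1 2

Derivation:
Move 1: P1 pit2 -> P1=[5,5,0,4,3,3](1) P2=[6,4,5,2,2,5](0)
Move 2: P1 pit1 -> P1=[5,0,1,5,4,4](2) P2=[6,4,5,2,2,5](0)
Move 3: P1 pit5 -> P1=[5,0,1,5,4,0](3) P2=[7,5,6,2,2,5](0)
Move 4: P1 pit3 -> P1=[5,0,1,0,5,1](4) P2=[8,6,6,2,2,5](0)
Move 5: P2 pit5 -> P1=[6,1,2,1,5,1](4) P2=[8,6,6,2,2,0](1)
Move 6: P1 pit4 -> P1=[6,1,2,1,0,2](5) P2=[9,7,7,2,2,0](1)
Move 7: P2 pit4 -> P1=[6,1,2,1,0,2](5) P2=[9,7,7,2,0,1](2)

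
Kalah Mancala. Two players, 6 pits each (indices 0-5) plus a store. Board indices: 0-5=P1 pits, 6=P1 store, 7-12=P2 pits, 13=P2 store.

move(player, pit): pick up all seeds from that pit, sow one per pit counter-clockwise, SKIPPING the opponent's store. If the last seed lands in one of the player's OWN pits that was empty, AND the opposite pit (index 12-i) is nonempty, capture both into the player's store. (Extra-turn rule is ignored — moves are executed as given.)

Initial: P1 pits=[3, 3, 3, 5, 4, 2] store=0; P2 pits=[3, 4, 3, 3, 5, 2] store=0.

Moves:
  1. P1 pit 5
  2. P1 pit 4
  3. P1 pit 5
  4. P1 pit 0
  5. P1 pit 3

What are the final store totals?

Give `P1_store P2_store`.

Move 1: P1 pit5 -> P1=[3,3,3,5,4,0](1) P2=[4,4,3,3,5,2](0)
Move 2: P1 pit4 -> P1=[3,3,3,5,0,1](2) P2=[5,5,3,3,5,2](0)
Move 3: P1 pit5 -> P1=[3,3,3,5,0,0](3) P2=[5,5,3,3,5,2](0)
Move 4: P1 pit0 -> P1=[0,4,4,6,0,0](3) P2=[5,5,3,3,5,2](0)
Move 5: P1 pit3 -> P1=[0,4,4,0,1,1](4) P2=[6,6,4,3,5,2](0)

Answer: 4 0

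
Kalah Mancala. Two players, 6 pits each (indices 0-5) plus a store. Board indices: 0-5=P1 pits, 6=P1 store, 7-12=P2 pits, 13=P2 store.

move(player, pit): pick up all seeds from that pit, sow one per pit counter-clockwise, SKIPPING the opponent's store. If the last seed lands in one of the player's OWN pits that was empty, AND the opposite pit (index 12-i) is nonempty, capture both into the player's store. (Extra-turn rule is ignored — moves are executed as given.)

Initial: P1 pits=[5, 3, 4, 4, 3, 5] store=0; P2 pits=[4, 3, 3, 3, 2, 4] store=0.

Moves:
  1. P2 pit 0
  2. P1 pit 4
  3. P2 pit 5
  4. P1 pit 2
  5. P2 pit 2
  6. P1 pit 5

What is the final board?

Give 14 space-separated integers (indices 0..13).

Answer: 6 4 0 5 1 0 3 3 5 1 6 5 2 2

Derivation:
Move 1: P2 pit0 -> P1=[5,3,4,4,3,5](0) P2=[0,4,4,4,3,4](0)
Move 2: P1 pit4 -> P1=[5,3,4,4,0,6](1) P2=[1,4,4,4,3,4](0)
Move 3: P2 pit5 -> P1=[6,4,5,4,0,6](1) P2=[1,4,4,4,3,0](1)
Move 4: P1 pit2 -> P1=[6,4,0,5,1,7](2) P2=[2,4,4,4,3,0](1)
Move 5: P2 pit2 -> P1=[6,4,0,5,1,7](2) P2=[2,4,0,5,4,1](2)
Move 6: P1 pit5 -> P1=[6,4,0,5,1,0](3) P2=[3,5,1,6,5,2](2)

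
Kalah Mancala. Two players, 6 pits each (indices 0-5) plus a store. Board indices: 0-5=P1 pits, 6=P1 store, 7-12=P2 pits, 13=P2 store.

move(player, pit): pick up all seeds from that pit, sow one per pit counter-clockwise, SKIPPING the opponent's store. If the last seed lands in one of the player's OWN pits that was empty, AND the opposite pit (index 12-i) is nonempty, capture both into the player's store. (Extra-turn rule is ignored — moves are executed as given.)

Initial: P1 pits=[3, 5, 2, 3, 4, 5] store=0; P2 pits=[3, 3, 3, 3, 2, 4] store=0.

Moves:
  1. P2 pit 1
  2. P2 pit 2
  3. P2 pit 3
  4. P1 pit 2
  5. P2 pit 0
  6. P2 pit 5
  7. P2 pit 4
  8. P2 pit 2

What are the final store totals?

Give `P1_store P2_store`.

Move 1: P2 pit1 -> P1=[3,5,2,3,4,5](0) P2=[3,0,4,4,3,4](0)
Move 2: P2 pit2 -> P1=[3,5,2,3,4,5](0) P2=[3,0,0,5,4,5](1)
Move 3: P2 pit3 -> P1=[4,6,2,3,4,5](0) P2=[3,0,0,0,5,6](2)
Move 4: P1 pit2 -> P1=[4,6,0,4,5,5](0) P2=[3,0,0,0,5,6](2)
Move 5: P2 pit0 -> P1=[4,6,0,4,5,5](0) P2=[0,1,1,1,5,6](2)
Move 6: P2 pit5 -> P1=[5,7,1,5,6,5](0) P2=[0,1,1,1,5,0](3)
Move 7: P2 pit4 -> P1=[6,8,2,5,6,5](0) P2=[0,1,1,1,0,1](4)
Move 8: P2 pit2 -> P1=[6,8,2,5,6,5](0) P2=[0,1,0,2,0,1](4)

Answer: 0 4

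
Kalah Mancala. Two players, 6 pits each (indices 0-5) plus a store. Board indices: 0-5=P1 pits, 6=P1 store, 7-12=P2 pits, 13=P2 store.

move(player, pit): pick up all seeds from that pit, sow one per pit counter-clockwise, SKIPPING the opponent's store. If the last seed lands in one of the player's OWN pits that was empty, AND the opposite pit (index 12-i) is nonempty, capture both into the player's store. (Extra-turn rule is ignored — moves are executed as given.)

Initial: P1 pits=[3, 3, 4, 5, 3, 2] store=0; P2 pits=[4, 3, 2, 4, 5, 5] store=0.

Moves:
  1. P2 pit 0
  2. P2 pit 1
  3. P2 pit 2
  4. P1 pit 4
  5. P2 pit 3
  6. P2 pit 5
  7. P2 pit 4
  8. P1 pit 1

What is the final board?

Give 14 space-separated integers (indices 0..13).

Move 1: P2 pit0 -> P1=[3,3,4,5,3,2](0) P2=[0,4,3,5,6,5](0)
Move 2: P2 pit1 -> P1=[3,3,4,5,3,2](0) P2=[0,0,4,6,7,6](0)
Move 3: P2 pit2 -> P1=[3,3,4,5,3,2](0) P2=[0,0,0,7,8,7](1)
Move 4: P1 pit4 -> P1=[3,3,4,5,0,3](1) P2=[1,0,0,7,8,7](1)
Move 5: P2 pit3 -> P1=[4,4,5,6,0,3](1) P2=[1,0,0,0,9,8](2)
Move 6: P2 pit5 -> P1=[5,5,6,7,1,4](1) P2=[2,0,0,0,9,0](3)
Move 7: P2 pit4 -> P1=[6,6,7,8,2,5](1) P2=[3,0,0,0,0,1](4)
Move 8: P1 pit1 -> P1=[6,0,8,9,3,6](2) P2=[4,0,0,0,0,1](4)

Answer: 6 0 8 9 3 6 2 4 0 0 0 0 1 4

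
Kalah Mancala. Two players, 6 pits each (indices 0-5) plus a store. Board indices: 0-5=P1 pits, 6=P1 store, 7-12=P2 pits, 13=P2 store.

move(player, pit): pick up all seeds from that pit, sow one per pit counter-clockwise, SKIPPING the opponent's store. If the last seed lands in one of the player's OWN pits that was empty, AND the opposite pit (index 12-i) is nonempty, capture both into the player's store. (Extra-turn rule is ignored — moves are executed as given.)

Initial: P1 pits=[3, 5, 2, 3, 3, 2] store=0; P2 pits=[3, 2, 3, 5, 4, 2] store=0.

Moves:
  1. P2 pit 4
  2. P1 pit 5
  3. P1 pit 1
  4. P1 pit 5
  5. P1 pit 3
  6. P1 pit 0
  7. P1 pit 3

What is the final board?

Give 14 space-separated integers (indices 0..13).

Answer: 0 1 4 0 7 1 4 6 2 3 5 0 3 1

Derivation:
Move 1: P2 pit4 -> P1=[4,6,2,3,3,2](0) P2=[3,2,3,5,0,3](1)
Move 2: P1 pit5 -> P1=[4,6,2,3,3,0](1) P2=[4,2,3,5,0,3](1)
Move 3: P1 pit1 -> P1=[4,0,3,4,4,1](2) P2=[5,2,3,5,0,3](1)
Move 4: P1 pit5 -> P1=[4,0,3,4,4,0](3) P2=[5,2,3,5,0,3](1)
Move 5: P1 pit3 -> P1=[4,0,3,0,5,1](4) P2=[6,2,3,5,0,3](1)
Move 6: P1 pit0 -> P1=[0,1,4,1,6,1](4) P2=[6,2,3,5,0,3](1)
Move 7: P1 pit3 -> P1=[0,1,4,0,7,1](4) P2=[6,2,3,5,0,3](1)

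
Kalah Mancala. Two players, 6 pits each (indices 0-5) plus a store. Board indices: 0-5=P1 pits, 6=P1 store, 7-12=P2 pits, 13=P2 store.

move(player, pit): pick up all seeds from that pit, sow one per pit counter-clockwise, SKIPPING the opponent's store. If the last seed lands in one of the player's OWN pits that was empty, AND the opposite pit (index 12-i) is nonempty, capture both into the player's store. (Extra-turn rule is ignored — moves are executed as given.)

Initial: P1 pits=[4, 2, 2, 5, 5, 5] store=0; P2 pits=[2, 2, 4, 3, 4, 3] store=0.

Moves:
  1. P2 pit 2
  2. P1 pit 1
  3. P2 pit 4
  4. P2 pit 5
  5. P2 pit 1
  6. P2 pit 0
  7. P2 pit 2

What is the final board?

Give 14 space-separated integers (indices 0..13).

Move 1: P2 pit2 -> P1=[4,2,2,5,5,5](0) P2=[2,2,0,4,5,4](1)
Move 2: P1 pit1 -> P1=[4,0,3,6,5,5](0) P2=[2,2,0,4,5,4](1)
Move 3: P2 pit4 -> P1=[5,1,4,6,5,5](0) P2=[2,2,0,4,0,5](2)
Move 4: P2 pit5 -> P1=[6,2,5,7,5,5](0) P2=[2,2,0,4,0,0](3)
Move 5: P2 pit1 -> P1=[6,2,5,7,5,5](0) P2=[2,0,1,5,0,0](3)
Move 6: P2 pit0 -> P1=[6,2,5,7,5,5](0) P2=[0,1,2,5,0,0](3)
Move 7: P2 pit2 -> P1=[6,0,5,7,5,5](0) P2=[0,1,0,6,0,0](6)

Answer: 6 0 5 7 5 5 0 0 1 0 6 0 0 6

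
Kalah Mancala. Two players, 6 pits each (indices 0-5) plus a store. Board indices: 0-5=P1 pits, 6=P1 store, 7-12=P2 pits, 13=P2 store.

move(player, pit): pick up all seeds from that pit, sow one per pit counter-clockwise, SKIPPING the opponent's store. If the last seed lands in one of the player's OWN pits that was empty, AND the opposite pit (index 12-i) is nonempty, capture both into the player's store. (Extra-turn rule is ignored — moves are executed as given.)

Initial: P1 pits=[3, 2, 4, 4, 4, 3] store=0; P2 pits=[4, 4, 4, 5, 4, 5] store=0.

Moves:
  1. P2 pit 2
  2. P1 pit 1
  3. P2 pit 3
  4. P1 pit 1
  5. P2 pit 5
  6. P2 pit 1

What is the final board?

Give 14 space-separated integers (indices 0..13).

Move 1: P2 pit2 -> P1=[3,2,4,4,4,3](0) P2=[4,4,0,6,5,6](1)
Move 2: P1 pit1 -> P1=[3,0,5,5,4,3](0) P2=[4,4,0,6,5,6](1)
Move 3: P2 pit3 -> P1=[4,1,6,5,4,3](0) P2=[4,4,0,0,6,7](2)
Move 4: P1 pit1 -> P1=[4,0,7,5,4,3](0) P2=[4,4,0,0,6,7](2)
Move 5: P2 pit5 -> P1=[5,1,8,6,5,4](0) P2=[4,4,0,0,6,0](3)
Move 6: P2 pit1 -> P1=[0,1,8,6,5,4](0) P2=[4,0,1,1,7,0](9)

Answer: 0 1 8 6 5 4 0 4 0 1 1 7 0 9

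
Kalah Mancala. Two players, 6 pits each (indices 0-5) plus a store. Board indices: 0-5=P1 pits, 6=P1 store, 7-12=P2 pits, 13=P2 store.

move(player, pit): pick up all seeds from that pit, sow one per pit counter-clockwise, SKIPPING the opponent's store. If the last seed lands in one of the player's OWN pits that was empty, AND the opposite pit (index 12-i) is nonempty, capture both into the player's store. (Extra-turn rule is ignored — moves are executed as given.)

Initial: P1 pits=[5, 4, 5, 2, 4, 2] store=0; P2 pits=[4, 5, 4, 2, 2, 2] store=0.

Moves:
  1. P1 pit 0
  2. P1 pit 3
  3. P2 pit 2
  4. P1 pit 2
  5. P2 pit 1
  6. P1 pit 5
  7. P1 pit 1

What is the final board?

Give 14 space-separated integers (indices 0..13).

Answer: 1 0 1 2 8 1 4 6 1 2 5 4 4 2

Derivation:
Move 1: P1 pit0 -> P1=[0,5,6,3,5,3](0) P2=[4,5,4,2,2,2](0)
Move 2: P1 pit3 -> P1=[0,5,6,0,6,4](1) P2=[4,5,4,2,2,2](0)
Move 3: P2 pit2 -> P1=[0,5,6,0,6,4](1) P2=[4,5,0,3,3,3](1)
Move 4: P1 pit2 -> P1=[0,5,0,1,7,5](2) P2=[5,6,0,3,3,3](1)
Move 5: P2 pit1 -> P1=[1,5,0,1,7,5](2) P2=[5,0,1,4,4,4](2)
Move 6: P1 pit5 -> P1=[1,5,0,1,7,0](3) P2=[6,1,2,5,4,4](2)
Move 7: P1 pit1 -> P1=[1,0,1,2,8,1](4) P2=[6,1,2,5,4,4](2)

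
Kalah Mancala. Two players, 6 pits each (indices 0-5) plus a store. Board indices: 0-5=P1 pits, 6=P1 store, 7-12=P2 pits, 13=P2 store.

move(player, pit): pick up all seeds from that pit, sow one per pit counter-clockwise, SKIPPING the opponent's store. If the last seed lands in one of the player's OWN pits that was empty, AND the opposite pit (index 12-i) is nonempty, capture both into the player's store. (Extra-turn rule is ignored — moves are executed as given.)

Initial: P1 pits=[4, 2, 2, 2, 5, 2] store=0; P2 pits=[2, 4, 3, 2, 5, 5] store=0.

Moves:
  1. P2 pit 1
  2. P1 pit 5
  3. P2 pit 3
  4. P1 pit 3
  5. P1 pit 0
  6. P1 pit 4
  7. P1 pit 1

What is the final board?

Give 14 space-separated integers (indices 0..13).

Move 1: P2 pit1 -> P1=[4,2,2,2,5,2](0) P2=[2,0,4,3,6,6](0)
Move 2: P1 pit5 -> P1=[4,2,2,2,5,0](1) P2=[3,0,4,3,6,6](0)
Move 3: P2 pit3 -> P1=[4,2,2,2,5,0](1) P2=[3,0,4,0,7,7](1)
Move 4: P1 pit3 -> P1=[4,2,2,0,6,0](5) P2=[0,0,4,0,7,7](1)
Move 5: P1 pit0 -> P1=[0,3,3,1,7,0](5) P2=[0,0,4,0,7,7](1)
Move 6: P1 pit4 -> P1=[0,3,3,1,0,1](6) P2=[1,1,5,1,8,7](1)
Move 7: P1 pit1 -> P1=[0,0,4,2,0,1](8) P2=[1,0,5,1,8,7](1)

Answer: 0 0 4 2 0 1 8 1 0 5 1 8 7 1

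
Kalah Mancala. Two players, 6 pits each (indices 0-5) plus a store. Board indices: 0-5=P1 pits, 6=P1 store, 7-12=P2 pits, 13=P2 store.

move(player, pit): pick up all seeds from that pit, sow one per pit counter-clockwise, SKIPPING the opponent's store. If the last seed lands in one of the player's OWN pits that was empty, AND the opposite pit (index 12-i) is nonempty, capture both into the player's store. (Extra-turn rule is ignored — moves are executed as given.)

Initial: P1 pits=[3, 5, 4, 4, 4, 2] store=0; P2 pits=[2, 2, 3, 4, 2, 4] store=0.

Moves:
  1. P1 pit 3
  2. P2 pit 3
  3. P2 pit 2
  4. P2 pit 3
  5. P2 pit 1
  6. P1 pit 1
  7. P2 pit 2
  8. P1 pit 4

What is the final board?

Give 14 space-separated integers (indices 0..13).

Move 1: P1 pit3 -> P1=[3,5,4,0,5,3](1) P2=[3,2,3,4,2,4](0)
Move 2: P2 pit3 -> P1=[4,5,4,0,5,3](1) P2=[3,2,3,0,3,5](1)
Move 3: P2 pit2 -> P1=[4,5,4,0,5,3](1) P2=[3,2,0,1,4,6](1)
Move 4: P2 pit3 -> P1=[4,5,4,0,5,3](1) P2=[3,2,0,0,5,6](1)
Move 5: P2 pit1 -> P1=[4,5,0,0,5,3](1) P2=[3,0,1,0,5,6](6)
Move 6: P1 pit1 -> P1=[4,0,1,1,6,4](2) P2=[3,0,1,0,5,6](6)
Move 7: P2 pit2 -> P1=[4,0,0,1,6,4](2) P2=[3,0,0,0,5,6](8)
Move 8: P1 pit4 -> P1=[4,0,0,1,0,5](3) P2=[4,1,1,1,5,6](8)

Answer: 4 0 0 1 0 5 3 4 1 1 1 5 6 8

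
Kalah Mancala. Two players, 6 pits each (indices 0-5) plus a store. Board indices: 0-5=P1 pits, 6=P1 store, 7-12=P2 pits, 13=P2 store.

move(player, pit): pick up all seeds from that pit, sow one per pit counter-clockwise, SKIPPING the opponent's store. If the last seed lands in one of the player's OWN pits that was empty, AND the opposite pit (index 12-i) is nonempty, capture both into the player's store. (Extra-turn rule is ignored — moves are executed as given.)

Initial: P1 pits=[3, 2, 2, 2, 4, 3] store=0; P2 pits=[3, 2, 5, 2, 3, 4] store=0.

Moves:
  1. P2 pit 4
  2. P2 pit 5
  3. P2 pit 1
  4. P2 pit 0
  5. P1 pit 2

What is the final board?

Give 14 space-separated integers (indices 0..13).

Answer: 5 3 0 4 5 4 0 0 1 7 4 0 0 2

Derivation:
Move 1: P2 pit4 -> P1=[4,2,2,2,4,3](0) P2=[3,2,5,2,0,5](1)
Move 2: P2 pit5 -> P1=[5,3,3,3,4,3](0) P2=[3,2,5,2,0,0](2)
Move 3: P2 pit1 -> P1=[5,3,3,3,4,3](0) P2=[3,0,6,3,0,0](2)
Move 4: P2 pit0 -> P1=[5,3,3,3,4,3](0) P2=[0,1,7,4,0,0](2)
Move 5: P1 pit2 -> P1=[5,3,0,4,5,4](0) P2=[0,1,7,4,0,0](2)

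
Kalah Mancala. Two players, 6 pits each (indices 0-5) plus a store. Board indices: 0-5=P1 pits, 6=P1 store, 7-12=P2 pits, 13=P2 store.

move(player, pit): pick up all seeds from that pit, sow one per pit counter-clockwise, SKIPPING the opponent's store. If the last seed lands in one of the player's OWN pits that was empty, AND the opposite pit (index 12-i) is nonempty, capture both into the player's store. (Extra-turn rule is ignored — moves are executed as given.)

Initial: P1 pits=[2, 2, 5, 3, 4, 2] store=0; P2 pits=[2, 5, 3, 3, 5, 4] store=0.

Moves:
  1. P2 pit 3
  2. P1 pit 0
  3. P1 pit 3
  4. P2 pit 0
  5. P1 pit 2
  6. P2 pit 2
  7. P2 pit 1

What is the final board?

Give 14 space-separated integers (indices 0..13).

Answer: 1 4 0 1 6 4 2 1 0 1 2 8 7 3

Derivation:
Move 1: P2 pit3 -> P1=[2,2,5,3,4,2](0) P2=[2,5,3,0,6,5](1)
Move 2: P1 pit0 -> P1=[0,3,6,3,4,2](0) P2=[2,5,3,0,6,5](1)
Move 3: P1 pit3 -> P1=[0,3,6,0,5,3](1) P2=[2,5,3,0,6,5](1)
Move 4: P2 pit0 -> P1=[0,3,6,0,5,3](1) P2=[0,6,4,0,6,5](1)
Move 5: P1 pit2 -> P1=[0,3,0,1,6,4](2) P2=[1,7,4,0,6,5](1)
Move 6: P2 pit2 -> P1=[0,3,0,1,6,4](2) P2=[1,7,0,1,7,6](2)
Move 7: P2 pit1 -> P1=[1,4,0,1,6,4](2) P2=[1,0,1,2,8,7](3)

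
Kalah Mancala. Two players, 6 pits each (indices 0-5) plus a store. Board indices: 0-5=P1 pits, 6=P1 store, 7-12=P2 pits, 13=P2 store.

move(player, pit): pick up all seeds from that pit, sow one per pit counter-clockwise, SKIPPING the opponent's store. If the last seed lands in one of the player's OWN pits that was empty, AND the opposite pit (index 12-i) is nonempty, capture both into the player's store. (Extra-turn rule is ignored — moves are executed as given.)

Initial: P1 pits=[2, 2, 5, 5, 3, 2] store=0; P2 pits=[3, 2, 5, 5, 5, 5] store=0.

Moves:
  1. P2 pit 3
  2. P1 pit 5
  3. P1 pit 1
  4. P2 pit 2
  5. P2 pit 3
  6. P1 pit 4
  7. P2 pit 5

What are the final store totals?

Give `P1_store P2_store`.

Answer: 2 3

Derivation:
Move 1: P2 pit3 -> P1=[3,3,5,5,3,2](0) P2=[3,2,5,0,6,6](1)
Move 2: P1 pit5 -> P1=[3,3,5,5,3,0](1) P2=[4,2,5,0,6,6](1)
Move 3: P1 pit1 -> P1=[3,0,6,6,4,0](1) P2=[4,2,5,0,6,6](1)
Move 4: P2 pit2 -> P1=[4,0,6,6,4,0](1) P2=[4,2,0,1,7,7](2)
Move 5: P2 pit3 -> P1=[4,0,6,6,4,0](1) P2=[4,2,0,0,8,7](2)
Move 6: P1 pit4 -> P1=[4,0,6,6,0,1](2) P2=[5,3,0,0,8,7](2)
Move 7: P2 pit5 -> P1=[5,1,7,7,1,2](2) P2=[5,3,0,0,8,0](3)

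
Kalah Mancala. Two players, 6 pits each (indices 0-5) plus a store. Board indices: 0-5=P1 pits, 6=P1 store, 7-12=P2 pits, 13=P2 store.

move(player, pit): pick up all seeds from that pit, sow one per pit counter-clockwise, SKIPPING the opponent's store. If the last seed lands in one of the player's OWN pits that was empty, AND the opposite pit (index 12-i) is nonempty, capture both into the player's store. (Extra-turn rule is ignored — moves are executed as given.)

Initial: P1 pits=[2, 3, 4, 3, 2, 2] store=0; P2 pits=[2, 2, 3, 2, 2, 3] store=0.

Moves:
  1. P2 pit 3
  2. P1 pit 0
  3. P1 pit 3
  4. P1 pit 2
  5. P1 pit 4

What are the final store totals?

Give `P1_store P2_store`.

Answer: 3 0

Derivation:
Move 1: P2 pit3 -> P1=[2,3,4,3,2,2](0) P2=[2,2,3,0,3,4](0)
Move 2: P1 pit0 -> P1=[0,4,5,3,2,2](0) P2=[2,2,3,0,3,4](0)
Move 3: P1 pit3 -> P1=[0,4,5,0,3,3](1) P2=[2,2,3,0,3,4](0)
Move 4: P1 pit2 -> P1=[0,4,0,1,4,4](2) P2=[3,2,3,0,3,4](0)
Move 5: P1 pit4 -> P1=[0,4,0,1,0,5](3) P2=[4,3,3,0,3,4](0)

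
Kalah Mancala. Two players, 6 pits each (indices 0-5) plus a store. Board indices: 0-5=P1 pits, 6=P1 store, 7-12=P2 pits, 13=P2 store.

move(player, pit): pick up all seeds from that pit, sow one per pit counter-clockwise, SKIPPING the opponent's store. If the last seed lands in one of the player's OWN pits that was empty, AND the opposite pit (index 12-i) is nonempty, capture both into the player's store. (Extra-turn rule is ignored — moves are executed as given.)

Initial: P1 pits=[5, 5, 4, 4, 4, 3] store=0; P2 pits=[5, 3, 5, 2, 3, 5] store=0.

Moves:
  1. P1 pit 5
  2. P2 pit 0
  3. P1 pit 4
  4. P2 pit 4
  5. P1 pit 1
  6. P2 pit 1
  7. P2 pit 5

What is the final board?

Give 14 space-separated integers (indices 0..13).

Move 1: P1 pit5 -> P1=[5,5,4,4,4,0](1) P2=[6,4,5,2,3,5](0)
Move 2: P2 pit0 -> P1=[5,5,4,4,4,0](1) P2=[0,5,6,3,4,6](1)
Move 3: P1 pit4 -> P1=[5,5,4,4,0,1](2) P2=[1,6,6,3,4,6](1)
Move 4: P2 pit4 -> P1=[6,6,4,4,0,1](2) P2=[1,6,6,3,0,7](2)
Move 5: P1 pit1 -> P1=[6,0,5,5,1,2](3) P2=[2,6,6,3,0,7](2)
Move 6: P2 pit1 -> P1=[7,0,5,5,1,2](3) P2=[2,0,7,4,1,8](3)
Move 7: P2 pit5 -> P1=[8,1,6,6,2,3](3) P2=[3,0,7,4,1,0](4)

Answer: 8 1 6 6 2 3 3 3 0 7 4 1 0 4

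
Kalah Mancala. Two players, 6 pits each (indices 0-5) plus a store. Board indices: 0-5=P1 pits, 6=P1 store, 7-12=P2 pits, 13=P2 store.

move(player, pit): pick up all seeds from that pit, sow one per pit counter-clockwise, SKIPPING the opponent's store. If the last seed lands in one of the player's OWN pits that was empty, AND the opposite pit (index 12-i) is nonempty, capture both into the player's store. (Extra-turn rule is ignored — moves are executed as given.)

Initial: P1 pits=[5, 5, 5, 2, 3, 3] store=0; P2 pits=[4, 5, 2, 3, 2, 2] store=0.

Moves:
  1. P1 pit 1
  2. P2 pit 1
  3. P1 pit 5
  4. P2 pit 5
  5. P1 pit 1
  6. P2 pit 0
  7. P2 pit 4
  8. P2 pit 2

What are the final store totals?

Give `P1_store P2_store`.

Answer: 2 11

Derivation:
Move 1: P1 pit1 -> P1=[5,0,6,3,4,4](1) P2=[4,5,2,3,2,2](0)
Move 2: P2 pit1 -> P1=[5,0,6,3,4,4](1) P2=[4,0,3,4,3,3](1)
Move 3: P1 pit5 -> P1=[5,0,6,3,4,0](2) P2=[5,1,4,4,3,3](1)
Move 4: P2 pit5 -> P1=[6,1,6,3,4,0](2) P2=[5,1,4,4,3,0](2)
Move 5: P1 pit1 -> P1=[6,0,7,3,4,0](2) P2=[5,1,4,4,3,0](2)
Move 6: P2 pit0 -> P1=[0,0,7,3,4,0](2) P2=[0,2,5,5,4,0](9)
Move 7: P2 pit4 -> P1=[1,1,7,3,4,0](2) P2=[0,2,5,5,0,1](10)
Move 8: P2 pit2 -> P1=[2,1,7,3,4,0](2) P2=[0,2,0,6,1,2](11)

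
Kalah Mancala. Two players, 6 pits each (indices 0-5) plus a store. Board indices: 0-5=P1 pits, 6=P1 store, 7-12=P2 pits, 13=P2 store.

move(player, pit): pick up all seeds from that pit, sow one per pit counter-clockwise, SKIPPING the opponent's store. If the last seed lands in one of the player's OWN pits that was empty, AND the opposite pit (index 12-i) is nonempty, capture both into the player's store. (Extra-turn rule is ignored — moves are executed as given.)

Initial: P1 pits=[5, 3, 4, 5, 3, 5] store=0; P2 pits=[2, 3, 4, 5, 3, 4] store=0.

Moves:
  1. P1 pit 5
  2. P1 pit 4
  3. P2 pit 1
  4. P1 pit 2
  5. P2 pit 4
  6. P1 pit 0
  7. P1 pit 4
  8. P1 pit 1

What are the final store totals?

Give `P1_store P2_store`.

Answer: 6 1

Derivation:
Move 1: P1 pit5 -> P1=[5,3,4,5,3,0](1) P2=[3,4,5,6,3,4](0)
Move 2: P1 pit4 -> P1=[5,3,4,5,0,1](2) P2=[4,4,5,6,3,4](0)
Move 3: P2 pit1 -> P1=[5,3,4,5,0,1](2) P2=[4,0,6,7,4,5](0)
Move 4: P1 pit2 -> P1=[5,3,0,6,1,2](3) P2=[4,0,6,7,4,5](0)
Move 5: P2 pit4 -> P1=[6,4,0,6,1,2](3) P2=[4,0,6,7,0,6](1)
Move 6: P1 pit0 -> P1=[0,5,1,7,2,3](4) P2=[4,0,6,7,0,6](1)
Move 7: P1 pit4 -> P1=[0,5,1,7,0,4](5) P2=[4,0,6,7,0,6](1)
Move 8: P1 pit1 -> P1=[0,0,2,8,1,5](6) P2=[4,0,6,7,0,6](1)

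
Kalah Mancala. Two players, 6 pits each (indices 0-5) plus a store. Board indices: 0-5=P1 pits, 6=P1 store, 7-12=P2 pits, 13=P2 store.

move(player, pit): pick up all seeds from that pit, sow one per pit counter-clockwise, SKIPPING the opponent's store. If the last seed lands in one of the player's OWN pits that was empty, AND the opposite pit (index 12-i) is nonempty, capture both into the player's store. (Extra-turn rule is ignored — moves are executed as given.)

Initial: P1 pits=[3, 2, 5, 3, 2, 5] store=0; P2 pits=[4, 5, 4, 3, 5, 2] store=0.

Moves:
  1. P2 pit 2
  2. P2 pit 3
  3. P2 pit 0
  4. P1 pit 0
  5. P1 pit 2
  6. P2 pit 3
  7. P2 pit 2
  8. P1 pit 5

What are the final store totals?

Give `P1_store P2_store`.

Move 1: P2 pit2 -> P1=[3,2,5,3,2,5](0) P2=[4,5,0,4,6,3](1)
Move 2: P2 pit3 -> P1=[4,2,5,3,2,5](0) P2=[4,5,0,0,7,4](2)
Move 3: P2 pit0 -> P1=[4,2,5,3,2,5](0) P2=[0,6,1,1,8,4](2)
Move 4: P1 pit0 -> P1=[0,3,6,4,3,5](0) P2=[0,6,1,1,8,4](2)
Move 5: P1 pit2 -> P1=[0,3,0,5,4,6](1) P2=[1,7,1,1,8,4](2)
Move 6: P2 pit3 -> P1=[0,3,0,5,4,6](1) P2=[1,7,1,0,9,4](2)
Move 7: P2 pit2 -> P1=[0,3,0,5,4,6](1) P2=[1,7,0,1,9,4](2)
Move 8: P1 pit5 -> P1=[0,3,0,5,4,0](2) P2=[2,8,1,2,10,4](2)

Answer: 2 2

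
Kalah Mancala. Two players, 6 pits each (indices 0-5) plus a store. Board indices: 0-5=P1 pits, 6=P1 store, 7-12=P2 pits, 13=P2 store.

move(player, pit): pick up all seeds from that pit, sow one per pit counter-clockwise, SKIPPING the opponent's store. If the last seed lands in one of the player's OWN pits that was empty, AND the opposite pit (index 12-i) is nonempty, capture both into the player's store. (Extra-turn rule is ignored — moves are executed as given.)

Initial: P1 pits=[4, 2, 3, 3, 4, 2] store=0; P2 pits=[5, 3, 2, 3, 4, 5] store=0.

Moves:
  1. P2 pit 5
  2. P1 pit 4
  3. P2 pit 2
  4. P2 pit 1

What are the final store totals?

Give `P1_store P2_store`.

Move 1: P2 pit5 -> P1=[5,3,4,4,4,2](0) P2=[5,3,2,3,4,0](1)
Move 2: P1 pit4 -> P1=[5,3,4,4,0,3](1) P2=[6,4,2,3,4,0](1)
Move 3: P2 pit2 -> P1=[5,3,4,4,0,3](1) P2=[6,4,0,4,5,0](1)
Move 4: P2 pit1 -> P1=[0,3,4,4,0,3](1) P2=[6,0,1,5,6,0](7)

Answer: 1 7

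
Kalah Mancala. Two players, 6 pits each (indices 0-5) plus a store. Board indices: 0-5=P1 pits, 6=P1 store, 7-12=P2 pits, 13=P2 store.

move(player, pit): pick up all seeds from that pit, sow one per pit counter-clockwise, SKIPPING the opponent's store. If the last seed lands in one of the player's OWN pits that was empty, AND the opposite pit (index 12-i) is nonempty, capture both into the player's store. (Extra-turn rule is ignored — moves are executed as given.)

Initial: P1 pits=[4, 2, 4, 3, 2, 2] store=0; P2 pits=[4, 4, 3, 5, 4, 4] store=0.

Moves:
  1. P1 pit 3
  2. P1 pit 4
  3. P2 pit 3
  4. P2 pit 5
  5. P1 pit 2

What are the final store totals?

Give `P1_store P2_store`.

Answer: 3 2

Derivation:
Move 1: P1 pit3 -> P1=[4,2,4,0,3,3](1) P2=[4,4,3,5,4,4](0)
Move 2: P1 pit4 -> P1=[4,2,4,0,0,4](2) P2=[5,4,3,5,4,4](0)
Move 3: P2 pit3 -> P1=[5,3,4,0,0,4](2) P2=[5,4,3,0,5,5](1)
Move 4: P2 pit5 -> P1=[6,4,5,1,0,4](2) P2=[5,4,3,0,5,0](2)
Move 5: P1 pit2 -> P1=[6,4,0,2,1,5](3) P2=[6,4,3,0,5,0](2)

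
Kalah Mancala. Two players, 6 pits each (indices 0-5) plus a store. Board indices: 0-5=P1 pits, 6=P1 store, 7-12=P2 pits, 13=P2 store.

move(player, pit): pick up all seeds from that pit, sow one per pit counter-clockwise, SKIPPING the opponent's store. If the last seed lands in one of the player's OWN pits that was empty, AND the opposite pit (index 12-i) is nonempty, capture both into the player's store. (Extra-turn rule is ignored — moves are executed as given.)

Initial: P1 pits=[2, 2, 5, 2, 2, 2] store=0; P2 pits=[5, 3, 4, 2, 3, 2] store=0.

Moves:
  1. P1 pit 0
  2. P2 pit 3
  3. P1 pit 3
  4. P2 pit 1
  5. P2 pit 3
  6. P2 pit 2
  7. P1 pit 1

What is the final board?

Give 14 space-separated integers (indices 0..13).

Answer: 1 0 7 1 4 3 0 5 0 0 1 7 4 1

Derivation:
Move 1: P1 pit0 -> P1=[0,3,6,2,2,2](0) P2=[5,3,4,2,3,2](0)
Move 2: P2 pit3 -> P1=[0,3,6,2,2,2](0) P2=[5,3,4,0,4,3](0)
Move 3: P1 pit3 -> P1=[0,3,6,0,3,3](0) P2=[5,3,4,0,4,3](0)
Move 4: P2 pit1 -> P1=[0,3,6,0,3,3](0) P2=[5,0,5,1,5,3](0)
Move 5: P2 pit3 -> P1=[0,3,6,0,3,3](0) P2=[5,0,5,0,6,3](0)
Move 6: P2 pit2 -> P1=[1,3,6,0,3,3](0) P2=[5,0,0,1,7,4](1)
Move 7: P1 pit1 -> P1=[1,0,7,1,4,3](0) P2=[5,0,0,1,7,4](1)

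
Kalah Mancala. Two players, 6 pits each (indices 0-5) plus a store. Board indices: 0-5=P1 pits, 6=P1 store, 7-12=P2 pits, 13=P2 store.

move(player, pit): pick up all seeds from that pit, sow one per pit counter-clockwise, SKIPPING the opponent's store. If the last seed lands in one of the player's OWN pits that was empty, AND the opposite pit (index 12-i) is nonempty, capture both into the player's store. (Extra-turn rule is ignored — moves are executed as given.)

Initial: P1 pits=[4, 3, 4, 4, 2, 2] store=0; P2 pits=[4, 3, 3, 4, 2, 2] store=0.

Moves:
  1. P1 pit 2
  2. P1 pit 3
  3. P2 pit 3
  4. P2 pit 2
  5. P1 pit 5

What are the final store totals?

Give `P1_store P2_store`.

Move 1: P1 pit2 -> P1=[4,3,0,5,3,3](1) P2=[4,3,3,4,2,2](0)
Move 2: P1 pit3 -> P1=[4,3,0,0,4,4](2) P2=[5,4,3,4,2,2](0)
Move 3: P2 pit3 -> P1=[5,3,0,0,4,4](2) P2=[5,4,3,0,3,3](1)
Move 4: P2 pit2 -> P1=[5,3,0,0,4,4](2) P2=[5,4,0,1,4,4](1)
Move 5: P1 pit5 -> P1=[5,3,0,0,4,0](3) P2=[6,5,1,1,4,4](1)

Answer: 3 1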